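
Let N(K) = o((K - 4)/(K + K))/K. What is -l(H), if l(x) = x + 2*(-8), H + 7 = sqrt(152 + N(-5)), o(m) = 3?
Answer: 23 - sqrt(3785)/5 ≈ 10.696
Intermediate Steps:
N(K) = 3/K
H = -7 + sqrt(3785)/5 (H = -7 + sqrt(152 + 3/(-5)) = -7 + sqrt(152 + 3*(-1/5)) = -7 + sqrt(152 - 3/5) = -7 + sqrt(757/5) = -7 + sqrt(3785)/5 ≈ 5.3045)
l(x) = -16 + x (l(x) = x - 16 = -16 + x)
-l(H) = -(-16 + (-7 + sqrt(3785)/5)) = -(-23 + sqrt(3785)/5) = 23 - sqrt(3785)/5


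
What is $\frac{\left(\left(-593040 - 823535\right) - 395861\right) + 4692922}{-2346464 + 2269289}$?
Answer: $- \frac{45722}{1225} \approx -37.324$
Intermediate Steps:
$\frac{\left(\left(-593040 - 823535\right) - 395861\right) + 4692922}{-2346464 + 2269289} = \frac{\left(-1416575 - 395861\right) + 4692922}{-77175} = \left(-1812436 + 4692922\right) \left(- \frac{1}{77175}\right) = 2880486 \left(- \frac{1}{77175}\right) = - \frac{45722}{1225}$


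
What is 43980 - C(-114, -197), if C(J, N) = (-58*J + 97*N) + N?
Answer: 56674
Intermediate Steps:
C(J, N) = -58*J + 98*N
43980 - C(-114, -197) = 43980 - (-58*(-114) + 98*(-197)) = 43980 - (6612 - 19306) = 43980 - 1*(-12694) = 43980 + 12694 = 56674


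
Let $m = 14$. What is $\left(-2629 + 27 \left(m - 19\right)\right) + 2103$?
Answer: $-661$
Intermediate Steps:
$\left(-2629 + 27 \left(m - 19\right)\right) + 2103 = \left(-2629 + 27 \left(14 - 19\right)\right) + 2103 = \left(-2629 + 27 \left(-5\right)\right) + 2103 = \left(-2629 - 135\right) + 2103 = -2764 + 2103 = -661$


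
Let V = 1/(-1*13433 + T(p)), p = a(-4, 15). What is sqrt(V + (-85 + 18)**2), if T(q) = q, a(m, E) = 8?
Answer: 2*sqrt(8090552622)/2685 ≈ 67.000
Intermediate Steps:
p = 8
V = -1/13425 (V = 1/(-1*13433 + 8) = 1/(-13433 + 8) = 1/(-13425) = -1/13425 ≈ -7.4488e-5)
sqrt(V + (-85 + 18)**2) = sqrt(-1/13425 + (-85 + 18)**2) = sqrt(-1/13425 + (-67)**2) = sqrt(-1/13425 + 4489) = sqrt(60264824/13425) = 2*sqrt(8090552622)/2685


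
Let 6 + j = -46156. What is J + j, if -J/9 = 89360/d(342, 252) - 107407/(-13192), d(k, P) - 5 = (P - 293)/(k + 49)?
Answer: -885957480553/4208248 ≈ -2.1053e+5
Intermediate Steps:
j = -46162 (j = -6 - 46156 = -46162)
d(k, P) = 5 + (-293 + P)/(49 + k) (d(k, P) = 5 + (P - 293)/(k + 49) = 5 + (-293 + P)/(49 + k))
J = -691696336377/4208248 (J = -9*(89360/(((-48 + 252 + 5*342)/(49 + 342))) - 107407/(-13192)) = -9*(89360/(((-48 + 252 + 1710)/391)) - 107407*(-1/13192)) = -9*(89360/(((1/391)*1914)) + 107407/13192) = -9*(89360/(1914/391) + 107407/13192) = -9*(89360*(391/1914) + 107407/13192) = -9*(17469880/957 + 107407/13192) = -9*230565445459/12624744 = -691696336377/4208248 ≈ -1.6437e+5)
J + j = -691696336377/4208248 - 46162 = -885957480553/4208248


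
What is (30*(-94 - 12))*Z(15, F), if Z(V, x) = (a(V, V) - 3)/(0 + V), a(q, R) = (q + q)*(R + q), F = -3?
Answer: -190164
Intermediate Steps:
a(q, R) = 2*q*(R + q) (a(q, R) = (2*q)*(R + q) = 2*q*(R + q))
Z(V, x) = (-3 + 4*V²)/V (Z(V, x) = (2*V*(V + V) - 3)/(0 + V) = (2*V*(2*V) - 3)/V = (4*V² - 3)/V = (-3 + 4*V²)/V)
(30*(-94 - 12))*Z(15, F) = (30*(-94 - 12))*(-3/15 + 4*15) = (30*(-106))*(-3*1/15 + 60) = -3180*(-⅕ + 60) = -3180*299/5 = -190164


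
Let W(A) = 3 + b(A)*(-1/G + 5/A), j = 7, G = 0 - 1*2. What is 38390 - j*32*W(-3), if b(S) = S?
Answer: 36934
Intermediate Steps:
G = -2 (G = 0 - 2 = -2)
W(A) = 3 + A*(½ + 5/A) (W(A) = 3 + A*(-1/(-2) + 5/A) = 3 + A*(-1*(-½) + 5/A) = 3 + A*(½ + 5/A))
38390 - j*32*W(-3) = 38390 - 7*32*(8 + (½)*(-3)) = 38390 - 224*(8 - 3/2) = 38390 - 224*13/2 = 38390 - 1*1456 = 38390 - 1456 = 36934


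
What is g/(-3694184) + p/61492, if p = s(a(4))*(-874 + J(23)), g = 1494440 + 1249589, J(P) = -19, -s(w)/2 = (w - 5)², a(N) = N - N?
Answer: -947628917/56790690632 ≈ -0.016686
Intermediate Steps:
a(N) = 0
s(w) = -2*(-5 + w)² (s(w) = -2*(w - 5)² = -2*(-5 + w)²)
g = 2744029
p = 44650 (p = (-2*(-5 + 0)²)*(-874 - 19) = -2*(-5)²*(-893) = -2*25*(-893) = -50*(-893) = 44650)
g/(-3694184) + p/61492 = 2744029/(-3694184) + 44650/61492 = 2744029*(-1/3694184) + 44650*(1/61492) = -2744029/3694184 + 22325/30746 = -947628917/56790690632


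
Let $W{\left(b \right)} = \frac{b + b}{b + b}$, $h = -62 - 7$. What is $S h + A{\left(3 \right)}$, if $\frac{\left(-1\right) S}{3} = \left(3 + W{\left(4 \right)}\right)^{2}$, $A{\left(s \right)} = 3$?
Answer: $3315$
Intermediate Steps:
$h = -69$
$W{\left(b \right)} = 1$ ($W{\left(b \right)} = \frac{2 b}{2 b} = 2 b \frac{1}{2 b} = 1$)
$S = -48$ ($S = - 3 \left(3 + 1\right)^{2} = - 3 \cdot 4^{2} = \left(-3\right) 16 = -48$)
$S h + A{\left(3 \right)} = \left(-48\right) \left(-69\right) + 3 = 3312 + 3 = 3315$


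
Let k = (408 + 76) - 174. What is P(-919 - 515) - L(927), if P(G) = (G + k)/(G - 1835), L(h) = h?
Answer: -3029239/3269 ≈ -926.66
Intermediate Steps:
k = 310 (k = 484 - 174 = 310)
P(G) = (310 + G)/(-1835 + G) (P(G) = (G + 310)/(G - 1835) = (310 + G)/(-1835 + G))
P(-919 - 515) - L(927) = (310 + (-919 - 515))/(-1835 + (-919 - 515)) - 1*927 = (310 - 1434)/(-1835 - 1434) - 927 = -1124/(-3269) - 927 = -1/3269*(-1124) - 927 = 1124/3269 - 927 = -3029239/3269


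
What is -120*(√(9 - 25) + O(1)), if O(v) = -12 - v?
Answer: 1560 - 480*I ≈ 1560.0 - 480.0*I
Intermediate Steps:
-120*(√(9 - 25) + O(1)) = -120*(√(9 - 25) + (-12 - 1*1)) = -120*(√(-16) + (-12 - 1)) = -120*(4*I - 13) = -120*(-13 + 4*I) = 1560 - 480*I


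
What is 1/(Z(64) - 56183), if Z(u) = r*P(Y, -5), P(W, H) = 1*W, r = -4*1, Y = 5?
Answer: -1/56203 ≈ -1.7793e-5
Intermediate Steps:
r = -4
P(W, H) = W
Z(u) = -20 (Z(u) = -4*5 = -20)
1/(Z(64) - 56183) = 1/(-20 - 56183) = 1/(-56203) = -1/56203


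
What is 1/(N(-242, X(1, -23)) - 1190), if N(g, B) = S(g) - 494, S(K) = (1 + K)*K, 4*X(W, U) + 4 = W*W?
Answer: 1/56638 ≈ 1.7656e-5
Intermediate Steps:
X(W, U) = -1 + W**2/4 (X(W, U) = -1 + (W*W)/4 = -1 + W**2/4)
S(K) = K*(1 + K)
N(g, B) = -494 + g*(1 + g) (N(g, B) = g*(1 + g) - 494 = -494 + g*(1 + g))
1/(N(-242, X(1, -23)) - 1190) = 1/((-494 - 242*(1 - 242)) - 1190) = 1/((-494 - 242*(-241)) - 1190) = 1/((-494 + 58322) - 1190) = 1/(57828 - 1190) = 1/56638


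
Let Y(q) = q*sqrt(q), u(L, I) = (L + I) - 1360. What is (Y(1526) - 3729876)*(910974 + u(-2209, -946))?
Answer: -3380979669084 + 1383256434*sqrt(1526) ≈ -3.3269e+12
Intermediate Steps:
u(L, I) = -1360 + I + L (u(L, I) = (I + L) - 1360 = -1360 + I + L)
Y(q) = q**(3/2)
(Y(1526) - 3729876)*(910974 + u(-2209, -946)) = (1526**(3/2) - 3729876)*(910974 + (-1360 - 946 - 2209)) = (1526*sqrt(1526) - 3729876)*(910974 - 4515) = (-3729876 + 1526*sqrt(1526))*906459 = -3380979669084 + 1383256434*sqrt(1526)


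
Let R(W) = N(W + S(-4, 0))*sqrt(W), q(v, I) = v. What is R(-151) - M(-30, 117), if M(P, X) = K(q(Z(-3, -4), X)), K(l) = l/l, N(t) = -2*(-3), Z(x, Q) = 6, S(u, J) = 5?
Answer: -1 + 6*I*sqrt(151) ≈ -1.0 + 73.729*I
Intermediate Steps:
N(t) = 6
R(W) = 6*sqrt(W)
K(l) = 1
M(P, X) = 1
R(-151) - M(-30, 117) = 6*sqrt(-151) - 1*1 = 6*(I*sqrt(151)) - 1 = 6*I*sqrt(151) - 1 = -1 + 6*I*sqrt(151)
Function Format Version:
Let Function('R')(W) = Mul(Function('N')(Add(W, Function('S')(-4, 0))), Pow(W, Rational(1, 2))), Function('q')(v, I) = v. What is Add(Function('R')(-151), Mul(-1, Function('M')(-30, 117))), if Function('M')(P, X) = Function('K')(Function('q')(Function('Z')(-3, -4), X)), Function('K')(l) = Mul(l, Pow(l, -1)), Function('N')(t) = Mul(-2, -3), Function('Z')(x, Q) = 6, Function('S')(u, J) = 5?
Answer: Add(-1, Mul(6, I, Pow(151, Rational(1, 2)))) ≈ Add(-1.0000, Mul(73.729, I))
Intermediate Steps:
Function('N')(t) = 6
Function('R')(W) = Mul(6, Pow(W, Rational(1, 2)))
Function('K')(l) = 1
Function('M')(P, X) = 1
Add(Function('R')(-151), Mul(-1, Function('M')(-30, 117))) = Add(Mul(6, Pow(-151, Rational(1, 2))), Mul(-1, 1)) = Add(Mul(6, Mul(I, Pow(151, Rational(1, 2)))), -1) = Add(Mul(6, I, Pow(151, Rational(1, 2))), -1) = Add(-1, Mul(6, I, Pow(151, Rational(1, 2))))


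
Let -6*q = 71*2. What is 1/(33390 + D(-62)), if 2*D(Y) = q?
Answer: 6/200269 ≈ 2.9960e-5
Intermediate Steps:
q = -71/3 (q = -71*2/6 = -⅙*142 = -71/3 ≈ -23.667)
D(Y) = -71/6 (D(Y) = (½)*(-71/3) = -71/6)
1/(33390 + D(-62)) = 1/(33390 - 71/6) = 1/(200269/6) = 6/200269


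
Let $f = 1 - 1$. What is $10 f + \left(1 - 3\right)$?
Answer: $-2$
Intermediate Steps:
$f = 0$
$10 f + \left(1 - 3\right) = 10 \cdot 0 + \left(1 - 3\right) = 0 + \left(1 - 3\right) = 0 - 2 = -2$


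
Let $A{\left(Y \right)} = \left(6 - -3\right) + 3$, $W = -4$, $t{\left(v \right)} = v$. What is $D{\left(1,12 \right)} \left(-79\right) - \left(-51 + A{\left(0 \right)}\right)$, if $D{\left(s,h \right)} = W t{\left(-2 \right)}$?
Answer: $-593$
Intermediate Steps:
$A{\left(Y \right)} = 12$ ($A{\left(Y \right)} = \left(6 + 3\right) + 3 = 9 + 3 = 12$)
$D{\left(s,h \right)} = 8$ ($D{\left(s,h \right)} = \left(-4\right) \left(-2\right) = 8$)
$D{\left(1,12 \right)} \left(-79\right) - \left(-51 + A{\left(0 \right)}\right) = 8 \left(-79\right) + \left(51 - 12\right) = -632 + \left(51 - 12\right) = -632 + 39 = -593$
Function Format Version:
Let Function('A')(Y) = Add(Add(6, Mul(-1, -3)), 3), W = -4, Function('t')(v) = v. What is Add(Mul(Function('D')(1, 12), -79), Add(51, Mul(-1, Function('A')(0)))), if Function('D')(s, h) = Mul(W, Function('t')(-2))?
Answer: -593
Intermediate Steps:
Function('A')(Y) = 12 (Function('A')(Y) = Add(Add(6, 3), 3) = Add(9, 3) = 12)
Function('D')(s, h) = 8 (Function('D')(s, h) = Mul(-4, -2) = 8)
Add(Mul(Function('D')(1, 12), -79), Add(51, Mul(-1, Function('A')(0)))) = Add(Mul(8, -79), Add(51, Mul(-1, 12))) = Add(-632, Add(51, -12)) = Add(-632, 39) = -593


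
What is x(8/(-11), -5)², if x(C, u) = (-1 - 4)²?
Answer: 625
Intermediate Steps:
x(C, u) = 25 (x(C, u) = (-5)² = 25)
x(8/(-11), -5)² = 25² = 625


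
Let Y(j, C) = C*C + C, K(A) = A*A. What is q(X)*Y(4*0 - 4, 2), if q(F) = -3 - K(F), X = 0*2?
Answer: -18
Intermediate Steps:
K(A) = A²
X = 0
q(F) = -3 - F²
Y(j, C) = C + C² (Y(j, C) = C² + C = C + C²)
q(X)*Y(4*0 - 4, 2) = (-3 - 1*0²)*(2*(1 + 2)) = (-3 - 1*0)*(2*3) = (-3 + 0)*6 = -3*6 = -18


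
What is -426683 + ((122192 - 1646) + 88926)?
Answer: -217211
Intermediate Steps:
-426683 + ((122192 - 1646) + 88926) = -426683 + (120546 + 88926) = -426683 + 209472 = -217211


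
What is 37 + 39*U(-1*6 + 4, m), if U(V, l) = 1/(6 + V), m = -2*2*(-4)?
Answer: 187/4 ≈ 46.750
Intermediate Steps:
m = 16 (m = -4*(-4) = 16)
37 + 39*U(-1*6 + 4, m) = 37 + 39/(6 + (-1*6 + 4)) = 37 + 39/(6 + (-6 + 4)) = 37 + 39/(6 - 2) = 37 + 39/4 = 187/4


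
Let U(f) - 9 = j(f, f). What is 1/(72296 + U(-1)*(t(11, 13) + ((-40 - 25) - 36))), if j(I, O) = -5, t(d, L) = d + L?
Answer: 1/71988 ≈ 1.3891e-5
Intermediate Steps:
t(d, L) = L + d
U(f) = 4 (U(f) = 9 - 5 = 4)
1/(72296 + U(-1)*(t(11, 13) + ((-40 - 25) - 36))) = 1/(72296 + 4*((13 + 11) + ((-40 - 25) - 36))) = 1/(72296 + 4*(24 + (-65 - 36))) = 1/(72296 + 4*(24 - 101)) = 1/(72296 + 4*(-77)) = 1/(72296 - 308) = 1/71988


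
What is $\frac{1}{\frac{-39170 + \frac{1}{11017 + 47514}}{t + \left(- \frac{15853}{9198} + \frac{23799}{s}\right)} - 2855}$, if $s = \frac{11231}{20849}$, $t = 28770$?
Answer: $- \frac{40097750150589515}{114500607405368408827} \approx -0.0003502$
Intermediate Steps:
$s = \frac{11231}{20849}$ ($s = 11231 \cdot \frac{1}{20849} = \frac{11231}{20849} \approx 0.53868$)
$\frac{1}{\frac{-39170 + \frac{1}{11017 + 47514}}{t + \left(- \frac{15853}{9198} + \frac{23799}{s}\right)} - 2855} = \frac{1}{\frac{-39170 + \frac{1}{11017 + 47514}}{28770 + \left(- \frac{15853}{9198} + \frac{23799}{\frac{11231}{20849}}\right)} - 2855} = \frac{1}{\frac{-39170 + \frac{1}{58531}}{28770 + \left(\left(-15853\right) \frac{1}{9198} + 23799 \cdot \frac{20849}{11231}\right)} - 2855} = \frac{1}{\frac{-39170 + \frac{1}{58531}}{28770 + \left(- \frac{15853}{9198} + \frac{496185351}{11231}\right)} - 2855} = \frac{1}{- \frac{2292659269}{58531 \left(28770 + \frac{4563734813455}{103302738}\right)} - 2855} = \frac{1}{- \frac{2292659269}{58531 \cdot \frac{7535754585715}{103302738}} - 2855} = \frac{1}{\left(- \frac{2292659269}{58531}\right) \frac{103302738}{7535754585715} - 2855} = \frac{1}{- \frac{21530725435343502}{40097750150589515} - 2855} = \frac{1}{- \frac{114500607405368408827}{40097750150589515}} = - \frac{40097750150589515}{114500607405368408827}$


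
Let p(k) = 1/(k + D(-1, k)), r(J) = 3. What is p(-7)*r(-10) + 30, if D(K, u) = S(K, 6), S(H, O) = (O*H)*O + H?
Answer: 1317/44 ≈ 29.932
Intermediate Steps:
S(H, O) = H + H*O**2 (S(H, O) = (H*O)*O + H = H*O**2 + H = H + H*O**2)
D(K, u) = 37*K (D(K, u) = K*(1 + 6**2) = K*(1 + 36) = K*37 = 37*K)
p(k) = 1/(-37 + k) (p(k) = 1/(k + 37*(-1)) = 1/(k - 37) = 1/(-37 + k))
p(-7)*r(-10) + 30 = 3/(-37 - 7) + 30 = 3/(-44) + 30 = -1/44*3 + 30 = -3/44 + 30 = 1317/44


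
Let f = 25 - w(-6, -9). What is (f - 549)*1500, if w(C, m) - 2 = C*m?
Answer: -870000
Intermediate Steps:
w(C, m) = 2 + C*m
f = -31 (f = 25 - (2 - 6*(-9)) = 25 - (2 + 54) = 25 - 1*56 = 25 - 56 = -31)
(f - 549)*1500 = (-31 - 549)*1500 = -580*1500 = -870000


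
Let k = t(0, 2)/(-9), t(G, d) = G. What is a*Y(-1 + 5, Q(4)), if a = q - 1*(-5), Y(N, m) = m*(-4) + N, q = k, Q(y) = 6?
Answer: -100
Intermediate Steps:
k = 0 (k = 0/(-9) = 0*(-⅑) = 0)
q = 0
Y(N, m) = N - 4*m (Y(N, m) = -4*m + N = N - 4*m)
a = 5 (a = 0 - 1*(-5) = 0 + 5 = 5)
a*Y(-1 + 5, Q(4)) = 5*((-1 + 5) - 4*6) = 5*(4 - 24) = 5*(-20) = -100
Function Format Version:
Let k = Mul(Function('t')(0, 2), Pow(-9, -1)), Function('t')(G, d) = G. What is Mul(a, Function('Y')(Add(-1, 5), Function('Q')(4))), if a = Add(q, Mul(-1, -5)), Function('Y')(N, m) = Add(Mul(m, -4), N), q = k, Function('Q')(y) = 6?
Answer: -100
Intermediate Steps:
k = 0 (k = Mul(0, Pow(-9, -1)) = Mul(0, Rational(-1, 9)) = 0)
q = 0
Function('Y')(N, m) = Add(N, Mul(-4, m)) (Function('Y')(N, m) = Add(Mul(-4, m), N) = Add(N, Mul(-4, m)))
a = 5 (a = Add(0, Mul(-1, -5)) = Add(0, 5) = 5)
Mul(a, Function('Y')(Add(-1, 5), Function('Q')(4))) = Mul(5, Add(Add(-1, 5), Mul(-4, 6))) = Mul(5, Add(4, -24)) = Mul(5, -20) = -100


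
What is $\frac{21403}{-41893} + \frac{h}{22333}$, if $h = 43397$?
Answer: $\frac{1340037322}{935596369} \approx 1.4323$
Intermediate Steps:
$\frac{21403}{-41893} + \frac{h}{22333} = \frac{21403}{-41893} + \frac{43397}{22333} = 21403 \left(- \frac{1}{41893}\right) + 43397 \cdot \frac{1}{22333} = - \frac{21403}{41893} + \frac{43397}{22333} = \frac{1340037322}{935596369}$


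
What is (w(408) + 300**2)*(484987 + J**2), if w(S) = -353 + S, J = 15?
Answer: 43695766660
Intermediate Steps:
(w(408) + 300**2)*(484987 + J**2) = ((-353 + 408) + 300**2)*(484987 + 15**2) = (55 + 90000)*(484987 + 225) = 90055*485212 = 43695766660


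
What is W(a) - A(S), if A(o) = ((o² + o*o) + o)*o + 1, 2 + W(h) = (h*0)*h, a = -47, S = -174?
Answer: 10505769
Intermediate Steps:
W(h) = -2 (W(h) = -2 + (h*0)*h = -2 + 0*h = -2 + 0 = -2)
A(o) = 1 + o*(o + 2*o²) (A(o) = ((o² + o²) + o)*o + 1 = (2*o² + o)*o + 1 = (o + 2*o²)*o + 1 = o*(o + 2*o²) + 1 = 1 + o*(o + 2*o²))
W(a) - A(S) = -2 - (1 + (-174)² + 2*(-174)³) = -2 - (1 + 30276 + 2*(-5268024)) = -2 - (1 + 30276 - 10536048) = -2 - 1*(-10505771) = -2 + 10505771 = 10505769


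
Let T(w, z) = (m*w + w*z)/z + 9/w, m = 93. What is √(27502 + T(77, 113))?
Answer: √2092740966393/8701 ≈ 166.26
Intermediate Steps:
T(w, z) = 9/w + (93*w + w*z)/z (T(w, z) = (93*w + w*z)/z + 9/w = 9/w + (93*w + w*z)/z)
√(27502 + T(77, 113)) = √(27502 + (77 + 9/77 + 93*77/113)) = √(27502 + (77 + 9*(1/77) + 93*77*(1/113))) = √(27502 + (77 + 9/77 + 7161/113)) = √(27502 + 1222391/8701) = √(240517293/8701) = √2092740966393/8701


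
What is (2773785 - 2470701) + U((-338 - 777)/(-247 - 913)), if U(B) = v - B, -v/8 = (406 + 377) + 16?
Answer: 68832321/232 ≈ 2.9669e+5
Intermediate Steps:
v = -6392 (v = -8*((406 + 377) + 16) = -8*(783 + 16) = -8*799 = -6392)
U(B) = -6392 - B
(2773785 - 2470701) + U((-338 - 777)/(-247 - 913)) = (2773785 - 2470701) + (-6392 - (-338 - 777)/(-247 - 913)) = 303084 + (-6392 - (-1115)/(-1160)) = 303084 + (-6392 - (-1115)*(-1)/1160) = 303084 + (-6392 - 1*223/232) = 303084 + (-6392 - 223/232) = 303084 - 1483167/232 = 68832321/232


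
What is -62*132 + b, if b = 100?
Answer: -8084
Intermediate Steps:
-62*132 + b = -62*132 + 100 = -8184 + 100 = -8084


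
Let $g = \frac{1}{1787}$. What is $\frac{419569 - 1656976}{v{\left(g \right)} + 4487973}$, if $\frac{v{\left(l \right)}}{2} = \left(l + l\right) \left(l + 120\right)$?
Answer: $- \frac{3951497154183}{14331754708801} \approx -0.27572$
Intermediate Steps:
$g = \frac{1}{1787} \approx 0.0005596$
$v{\left(l \right)} = 4 l \left(120 + l\right)$ ($v{\left(l \right)} = 2 \left(l + l\right) \left(l + 120\right) = 2 \cdot 2 l \left(120 + l\right) = 4 l \left(120 + l\right)$)
$\frac{419569 - 1656976}{v{\left(g \right)} + 4487973} = \frac{419569 - 1656976}{4 \cdot \frac{1}{1787} \left(120 + \frac{1}{1787}\right) + 4487973} = - \frac{1237407}{4 \cdot \frac{1}{1787} \cdot \frac{214441}{1787} + 4487973} = - \frac{1237407}{\frac{857764}{3193369} + 4487973} = - \frac{1237407}{\frac{14331754708801}{3193369}} = \left(-1237407\right) \frac{3193369}{14331754708801} = - \frac{3951497154183}{14331754708801}$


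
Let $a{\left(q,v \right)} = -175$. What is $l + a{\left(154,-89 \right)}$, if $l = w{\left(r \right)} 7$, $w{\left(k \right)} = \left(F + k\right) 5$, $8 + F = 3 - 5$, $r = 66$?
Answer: $1785$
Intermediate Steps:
$F = -10$ ($F = -8 + \left(3 - 5\right) = -8 - 2 = -10$)
$w{\left(k \right)} = -50 + 5 k$ ($w{\left(k \right)} = \left(-10 + k\right) 5 = -50 + 5 k$)
$l = 1960$ ($l = \left(-50 + 5 \cdot 66\right) 7 = \left(-50 + 330\right) 7 = 280 \cdot 7 = 1960$)
$l + a{\left(154,-89 \right)} = 1960 - 175 = 1785$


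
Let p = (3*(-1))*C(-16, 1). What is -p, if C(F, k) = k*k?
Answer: 3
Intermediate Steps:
C(F, k) = k²
p = -3 (p = (3*(-1))*1² = -3*1 = -3)
-p = -1*(-3) = 3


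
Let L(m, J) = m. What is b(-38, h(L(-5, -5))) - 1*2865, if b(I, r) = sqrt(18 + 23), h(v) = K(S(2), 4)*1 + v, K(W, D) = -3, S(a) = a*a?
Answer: -2865 + sqrt(41) ≈ -2858.6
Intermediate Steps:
S(a) = a**2
h(v) = -3 + v (h(v) = -3*1 + v = -3 + v)
b(I, r) = sqrt(41)
b(-38, h(L(-5, -5))) - 1*2865 = sqrt(41) - 1*2865 = sqrt(41) - 2865 = -2865 + sqrt(41)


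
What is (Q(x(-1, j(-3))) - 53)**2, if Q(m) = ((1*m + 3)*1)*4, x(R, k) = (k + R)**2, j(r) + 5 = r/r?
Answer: 3481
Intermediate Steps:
j(r) = -4 (j(r) = -5 + r/r = -5 + 1 = -4)
x(R, k) = (R + k)**2
Q(m) = 12 + 4*m (Q(m) = ((m + 3)*1)*4 = ((3 + m)*1)*4 = (3 + m)*4 = 12 + 4*m)
(Q(x(-1, j(-3))) - 53)**2 = ((12 + 4*(-1 - 4)**2) - 53)**2 = ((12 + 4*(-5)**2) - 53)**2 = ((12 + 4*25) - 53)**2 = ((12 + 100) - 53)**2 = (112 - 53)**2 = 59**2 = 3481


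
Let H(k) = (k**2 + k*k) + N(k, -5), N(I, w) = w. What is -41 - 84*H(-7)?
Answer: -7853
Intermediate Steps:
H(k) = -5 + 2*k**2 (H(k) = (k**2 + k*k) - 5 = (k**2 + k**2) - 5 = 2*k**2 - 5 = -5 + 2*k**2)
-41 - 84*H(-7) = -41 - 84*(-5 + 2*(-7)**2) = -41 - 84*(-5 + 2*49) = -41 - 84*(-5 + 98) = -41 - 84*93 = -41 - 7812 = -7853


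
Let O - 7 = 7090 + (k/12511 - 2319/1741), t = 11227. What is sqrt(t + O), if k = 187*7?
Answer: 2*sqrt(2173265529346979371)/21781651 ≈ 135.36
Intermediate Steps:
k = 1309
O = 154557643107/21781651 (O = 7 + (7090 + (1309/12511 - 2319/1741)) = 7 + (7090 - 26734040/21781651) = 7 + 154405171550/21781651 = 154557643107/21781651 ≈ 7095.8)
sqrt(t + O) = sqrt(11227 + 154557643107/21781651) = sqrt(399100238884/21781651) = 2*sqrt(2173265529346979371)/21781651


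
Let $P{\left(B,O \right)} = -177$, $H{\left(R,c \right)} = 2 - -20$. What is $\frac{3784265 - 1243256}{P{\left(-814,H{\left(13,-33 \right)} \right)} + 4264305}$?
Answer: $\frac{847003}{1421376} \approx 0.5959$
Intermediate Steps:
$H{\left(R,c \right)} = 22$ ($H{\left(R,c \right)} = 2 + 20 = 22$)
$\frac{3784265 - 1243256}{P{\left(-814,H{\left(13,-33 \right)} \right)} + 4264305} = \frac{3784265 - 1243256}{-177 + 4264305} = \frac{2541009}{4264128} = 2541009 \cdot \frac{1}{4264128} = \frac{847003}{1421376}$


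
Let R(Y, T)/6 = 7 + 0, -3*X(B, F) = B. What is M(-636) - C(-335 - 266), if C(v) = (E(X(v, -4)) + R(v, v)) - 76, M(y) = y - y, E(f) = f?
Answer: -499/3 ≈ -166.33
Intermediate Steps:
X(B, F) = -B/3
R(Y, T) = 42 (R(Y, T) = 6*(7 + 0) = 6*7 = 42)
M(y) = 0
C(v) = -34 - v/3 (C(v) = (-v/3 + 42) - 76 = (42 - v/3) - 76 = -34 - v/3)
M(-636) - C(-335 - 266) = 0 - (-34 - (-335 - 266)/3) = 0 - (-34 - 1/3*(-601)) = 0 - (-34 + 601/3) = 0 - 1*499/3 = 0 - 499/3 = -499/3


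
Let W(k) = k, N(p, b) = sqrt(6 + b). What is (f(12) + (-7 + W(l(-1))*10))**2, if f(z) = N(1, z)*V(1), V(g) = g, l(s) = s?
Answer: 307 - 102*sqrt(2) ≈ 162.75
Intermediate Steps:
f(z) = sqrt(6 + z) (f(z) = sqrt(6 + z)*1 = sqrt(6 + z))
(f(12) + (-7 + W(l(-1))*10))**2 = (sqrt(6 + 12) + (-7 - 1*10))**2 = (sqrt(18) + (-7 - 10))**2 = (3*sqrt(2) - 17)**2 = (-17 + 3*sqrt(2))**2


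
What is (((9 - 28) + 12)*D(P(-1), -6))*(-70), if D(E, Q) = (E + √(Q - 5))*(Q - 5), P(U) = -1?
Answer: 5390 - 5390*I*√11 ≈ 5390.0 - 17877.0*I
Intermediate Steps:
D(E, Q) = (-5 + Q)*(E + √(-5 + Q)) (D(E, Q) = (E + √(-5 + Q))*(-5 + Q) = (-5 + Q)*(E + √(-5 + Q)))
(((9 - 28) + 12)*D(P(-1), -6))*(-70) = (((9 - 28) + 12)*(-5*(-1) - 5*√(-5 - 6) - 1*(-6) - 6*√(-5 - 6)))*(-70) = ((-19 + 12)*(5 - 5*I*√11 + 6 - 6*I*√11))*(-70) = -7*(5 - 5*I*√11 + 6 - 6*I*√11)*(-70) = -7*(11 - 11*I*√11)*(-70) = (-77 + 77*I*√11)*(-70) = 5390 - 5390*I*√11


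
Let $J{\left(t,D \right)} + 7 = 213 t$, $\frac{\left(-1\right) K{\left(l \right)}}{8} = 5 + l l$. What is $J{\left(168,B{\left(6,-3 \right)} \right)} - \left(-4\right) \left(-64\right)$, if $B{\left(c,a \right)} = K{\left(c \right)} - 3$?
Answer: $35521$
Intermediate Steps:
$K{\left(l \right)} = -40 - 8 l^{2}$ ($K{\left(l \right)} = - 8 \left(5 + l l\right) = - 8 \left(5 + l^{2}\right) = -40 - 8 l^{2}$)
$B{\left(c,a \right)} = -43 - 8 c^{2}$ ($B{\left(c,a \right)} = \left(-40 - 8 c^{2}\right) - 3 = -43 - 8 c^{2}$)
$J{\left(t,D \right)} = -7 + 213 t$
$J{\left(168,B{\left(6,-3 \right)} \right)} - \left(-4\right) \left(-64\right) = \left(-7 + 213 \cdot 168\right) - \left(-4\right) \left(-64\right) = \left(-7 + 35784\right) - 256 = 35777 - 256 = 35521$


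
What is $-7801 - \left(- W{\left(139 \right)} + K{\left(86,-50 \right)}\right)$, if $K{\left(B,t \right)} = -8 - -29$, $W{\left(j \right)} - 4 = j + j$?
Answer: $-7540$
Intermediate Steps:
$W{\left(j \right)} = 4 + 2 j$ ($W{\left(j \right)} = 4 + \left(j + j\right) = 4 + 2 j$)
$K{\left(B,t \right)} = 21$ ($K{\left(B,t \right)} = -8 + 29 = 21$)
$-7801 - \left(- W{\left(139 \right)} + K{\left(86,-50 \right)}\right) = -7801 + \left(\left(4 + 2 \cdot 139\right) - 21\right) = -7801 + \left(\left(4 + 278\right) - 21\right) = -7801 + \left(282 - 21\right) = -7801 + 261 = -7540$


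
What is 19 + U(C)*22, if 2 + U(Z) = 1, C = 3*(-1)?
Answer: -3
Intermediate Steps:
C = -3
U(Z) = -1 (U(Z) = -2 + 1 = -1)
19 + U(C)*22 = 19 - 1*22 = 19 - 22 = -3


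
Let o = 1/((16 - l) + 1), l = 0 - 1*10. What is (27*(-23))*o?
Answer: -23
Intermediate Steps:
l = -10 (l = 0 - 10 = -10)
o = 1/27 (o = 1/((16 - 1*(-10)) + 1) = 1/((16 + 10) + 1) = 1/(26 + 1) = 1/27 ≈ 0.037037)
(27*(-23))*o = (27*(-23))*(1/27) = -621*1/27 = -23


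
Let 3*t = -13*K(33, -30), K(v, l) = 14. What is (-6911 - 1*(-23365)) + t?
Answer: 49180/3 ≈ 16393.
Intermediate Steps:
t = -182/3 (t = (-13*14)/3 = (⅓)*(-182) = -182/3 ≈ -60.667)
(-6911 - 1*(-23365)) + t = (-6911 - 1*(-23365)) - 182/3 = (-6911 + 23365) - 182/3 = 16454 - 182/3 = 49180/3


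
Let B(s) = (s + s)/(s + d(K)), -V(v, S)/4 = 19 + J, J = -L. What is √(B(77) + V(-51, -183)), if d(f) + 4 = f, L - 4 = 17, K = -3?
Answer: √255/5 ≈ 3.1937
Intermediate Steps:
L = 21 (L = 4 + 17 = 21)
J = -21 (J = -1*21 = -21)
d(f) = -4 + f
V(v, S) = 8 (V(v, S) = -4*(19 - 21) = -4*(-2) = 8)
B(s) = 2*s/(-7 + s) (B(s) = (s + s)/(s + (-4 - 3)) = (2*s)/(s - 7) = (2*s)/(-7 + s) = 2*s/(-7 + s))
√(B(77) + V(-51, -183)) = √(2*77/(-7 + 77) + 8) = √(2*77/70 + 8) = √(2*77*(1/70) + 8) = √(11/5 + 8) = √(51/5) = √255/5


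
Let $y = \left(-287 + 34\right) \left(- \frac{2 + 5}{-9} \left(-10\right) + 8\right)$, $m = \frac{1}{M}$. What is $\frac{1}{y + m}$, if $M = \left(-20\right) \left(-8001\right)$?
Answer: $- \frac{17780}{999631} \approx -0.017787$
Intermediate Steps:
$M = 160020$
$m = \frac{1}{160020} \approx 6.2492 \cdot 10^{-6}$
$y = - \frac{506}{9}$ ($y = - 253 \left(- \frac{7 \left(-1\right)}{9} \left(-10\right) + 8\right) = - 253 \left(\left(-1\right) \left(- \frac{7}{9}\right) \left(-10\right) + 8\right) = - 253 \left(\frac{7}{9} \left(-10\right) + 8\right) = - 253 \left(- \frac{70}{9} + 8\right) = \left(-253\right) \frac{2}{9} = - \frac{506}{9} \approx -56.222$)
$\frac{1}{y + m} = \frac{1}{- \frac{506}{9} + \frac{1}{160020}} = \frac{1}{- \frac{999631}{17780}} = - \frac{17780}{999631}$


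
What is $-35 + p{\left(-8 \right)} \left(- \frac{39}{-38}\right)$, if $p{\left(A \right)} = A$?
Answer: $- \frac{821}{19} \approx -43.211$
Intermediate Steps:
$-35 + p{\left(-8 \right)} \left(- \frac{39}{-38}\right) = -35 - 8 \left(- \frac{39}{-38}\right) = -35 - 8 \left(\left(-39\right) \left(- \frac{1}{38}\right)\right) = -35 - \frac{156}{19} = - \frac{821}{19}$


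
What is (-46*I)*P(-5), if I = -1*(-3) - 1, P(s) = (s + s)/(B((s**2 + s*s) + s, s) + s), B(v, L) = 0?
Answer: -184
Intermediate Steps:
P(s) = 2 (P(s) = (s + s)/(0 + s) = (2*s)/s = 2)
I = 2 (I = 3 - 1 = 2)
(-46*I)*P(-5) = -46*2*2 = -92*2 = -184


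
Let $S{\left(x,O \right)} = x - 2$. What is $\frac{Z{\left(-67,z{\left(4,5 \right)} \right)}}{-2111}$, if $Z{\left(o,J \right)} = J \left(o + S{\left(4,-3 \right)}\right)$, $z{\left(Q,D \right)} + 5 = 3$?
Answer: $- \frac{130}{2111} \approx -0.061582$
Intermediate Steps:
$S{\left(x,O \right)} = -2 + x$
$z{\left(Q,D \right)} = -2$ ($z{\left(Q,D \right)} = -5 + 3 = -2$)
$Z{\left(o,J \right)} = J \left(2 + o\right)$ ($Z{\left(o,J \right)} = J \left(o + \left(-2 + 4\right)\right) = J \left(o + 2\right) = J \left(2 + o\right)$)
$\frac{Z{\left(-67,z{\left(4,5 \right)} \right)}}{-2111} = \frac{\left(-2\right) \left(2 - 67\right)}{-2111} = \left(-2\right) \left(-65\right) \left(- \frac{1}{2111}\right) = 130 \left(- \frac{1}{2111}\right) = - \frac{130}{2111}$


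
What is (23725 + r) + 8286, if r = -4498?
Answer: 27513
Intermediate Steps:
(23725 + r) + 8286 = (23725 - 4498) + 8286 = 19227 + 8286 = 27513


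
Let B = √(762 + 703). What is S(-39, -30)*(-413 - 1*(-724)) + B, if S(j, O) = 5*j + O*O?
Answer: 219255 + √1465 ≈ 2.1929e+5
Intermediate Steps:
B = √1465 ≈ 38.275
S(j, O) = O² + 5*j (S(j, O) = 5*j + O² = O² + 5*j)
S(-39, -30)*(-413 - 1*(-724)) + B = ((-30)² + 5*(-39))*(-413 - 1*(-724)) + √1465 = (900 - 195)*(-413 + 724) + √1465 = 705*311 + √1465 = 219255 + √1465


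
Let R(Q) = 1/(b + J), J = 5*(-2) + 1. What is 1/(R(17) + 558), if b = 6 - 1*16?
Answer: 19/10601 ≈ 0.0017923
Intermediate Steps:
J = -9 (J = -10 + 1 = -9)
b = -10 (b = 6 - 16 = -10)
R(Q) = -1/19 (R(Q) = 1/(-10 - 9) = 1/(-19) = -1/19)
1/(R(17) + 558) = 1/(-1/19 + 558) = 1/(10601/19) = 19/10601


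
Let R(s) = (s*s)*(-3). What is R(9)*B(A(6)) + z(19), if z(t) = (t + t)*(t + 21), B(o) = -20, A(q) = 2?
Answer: 6380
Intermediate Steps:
R(s) = -3*s**2 (R(s) = s**2*(-3) = -3*s**2)
z(t) = 2*t*(21 + t) (z(t) = (2*t)*(21 + t) = 2*t*(21 + t))
R(9)*B(A(6)) + z(19) = -3*9**2*(-20) + 2*19*(21 + 19) = -3*81*(-20) + 2*19*40 = -243*(-20) + 1520 = 4860 + 1520 = 6380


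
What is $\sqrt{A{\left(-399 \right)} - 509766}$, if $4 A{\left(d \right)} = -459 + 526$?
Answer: $\frac{i \sqrt{2038997}}{2} \approx 713.97 i$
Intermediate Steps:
$A{\left(d \right)} = \frac{67}{4}$ ($A{\left(d \right)} = \frac{-459 + 526}{4} = \frac{1}{4} \cdot 67 = \frac{67}{4}$)
$\sqrt{A{\left(-399 \right)} - 509766} = \sqrt{\frac{67}{4} - 509766} = \sqrt{- \frac{2038997}{4}} = \frac{i \sqrt{2038997}}{2}$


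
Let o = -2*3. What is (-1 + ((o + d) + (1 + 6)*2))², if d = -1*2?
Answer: 25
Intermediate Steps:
d = -2
o = -6
(-1 + ((o + d) + (1 + 6)*2))² = (-1 + ((-6 - 2) + (1 + 6)*2))² = (-1 + (-8 + 7*2))² = (-1 + (-8 + 14))² = (-1 + 6)² = 5² = 25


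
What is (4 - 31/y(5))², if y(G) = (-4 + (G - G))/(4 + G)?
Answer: 87025/16 ≈ 5439.1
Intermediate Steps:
y(G) = -4/(4 + G) (y(G) = (-4 + 0)/(4 + G) = -4/(4 + G))
(4 - 31/y(5))² = (4 - 31/((-4/(4 + 5))))² = (4 - 31/((-4/9)))² = (4 - 31/((-4*⅑)))² = (4 - 31/(-4/9))² = (4 - 31*(-9/4))² = (4 + 279/4)² = (295/4)² = 87025/16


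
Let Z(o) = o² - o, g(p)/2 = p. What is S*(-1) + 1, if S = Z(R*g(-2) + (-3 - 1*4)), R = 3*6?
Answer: -6319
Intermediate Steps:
g(p) = 2*p
R = 18
S = 6320 (S = (18*(2*(-2)) + (-3 - 1*4))*(-1 + (18*(2*(-2)) + (-3 - 1*4))) = (18*(-4) + (-3 - 4))*(-1 + (18*(-4) + (-3 - 4))) = (-72 - 7)*(-1 + (-72 - 7)) = -79*(-1 - 79) = -79*(-80) = 6320)
S*(-1) + 1 = 6320*(-1) + 1 = -6320 + 1 = -6319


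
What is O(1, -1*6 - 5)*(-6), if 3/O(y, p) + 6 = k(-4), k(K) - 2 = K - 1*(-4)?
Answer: 9/2 ≈ 4.5000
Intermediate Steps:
k(K) = 6 + K (k(K) = 2 + (K - 1*(-4)) = 2 + (K + 4) = 2 + (4 + K) = 6 + K)
O(y, p) = -¾ (O(y, p) = 3/(-6 + (6 - 4)) = 3/(-6 + 2) = 3/(-4) = 3*(-¼) = -¾)
O(1, -1*6 - 5)*(-6) = -¾*(-6) = 9/2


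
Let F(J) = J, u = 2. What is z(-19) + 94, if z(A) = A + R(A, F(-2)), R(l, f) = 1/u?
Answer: 151/2 ≈ 75.500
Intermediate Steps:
R(l, f) = 1/2
z(A) = 1/2 + A (z(A) = A + 1/2 = 1/2 + A)
z(-19) + 94 = (1/2 - 19) + 94 = -37/2 + 94 = 151/2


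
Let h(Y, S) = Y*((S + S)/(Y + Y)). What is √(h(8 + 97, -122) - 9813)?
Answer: I*√9935 ≈ 99.674*I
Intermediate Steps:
h(Y, S) = S (h(Y, S) = Y*((2*S)/((2*Y))) = Y*((2*S)*(1/(2*Y))) = Y*(S/Y) = S)
√(h(8 + 97, -122) - 9813) = √(-122 - 9813) = √(-9935) = I*√9935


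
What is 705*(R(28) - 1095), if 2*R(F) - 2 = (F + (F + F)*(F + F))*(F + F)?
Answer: 61686090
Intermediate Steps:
R(F) = 1 + F*(F + 4*F²) (R(F) = 1 + ((F + (F + F)*(F + F))*(F + F))/2 = 1 + ((F + (2*F)*(2*F))*(2*F))/2 = 1 + ((F + 4*F²)*(2*F))/2 = 1 + (2*F*(F + 4*F²))/2 = 1 + F*(F + 4*F²))
705*(R(28) - 1095) = 705*((1 + 28² + 4*28³) - 1095) = 705*((1 + 784 + 4*21952) - 1095) = 705*((1 + 784 + 87808) - 1095) = 705*(88593 - 1095) = 705*87498 = 61686090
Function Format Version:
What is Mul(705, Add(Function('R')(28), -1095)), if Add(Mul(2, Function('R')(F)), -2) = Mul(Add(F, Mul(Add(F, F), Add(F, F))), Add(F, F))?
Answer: 61686090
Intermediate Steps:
Function('R')(F) = Add(1, Mul(F, Add(F, Mul(4, Pow(F, 2))))) (Function('R')(F) = Add(1, Mul(Rational(1, 2), Mul(Add(F, Mul(Add(F, F), Add(F, F))), Add(F, F)))) = Add(1, Mul(Rational(1, 2), Mul(Add(F, Mul(Mul(2, F), Mul(2, F))), Mul(2, F)))) = Add(1, Mul(Rational(1, 2), Mul(Add(F, Mul(4, Pow(F, 2))), Mul(2, F)))) = Add(1, Mul(Rational(1, 2), Mul(2, F, Add(F, Mul(4, Pow(F, 2)))))) = Add(1, Mul(F, Add(F, Mul(4, Pow(F, 2))))))
Mul(705, Add(Function('R')(28), -1095)) = Mul(705, Add(Add(1, Pow(28, 2), Mul(4, Pow(28, 3))), -1095)) = Mul(705, Add(Add(1, 784, Mul(4, 21952)), -1095)) = Mul(705, Add(Add(1, 784, 87808), -1095)) = Mul(705, Add(88593, -1095)) = Mul(705, 87498) = 61686090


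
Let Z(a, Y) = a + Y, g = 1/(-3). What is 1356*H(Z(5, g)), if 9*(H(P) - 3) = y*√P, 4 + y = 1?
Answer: 4068 - 452*√42/3 ≈ 3091.6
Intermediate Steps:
y = -3 (y = -4 + 1 = -3)
g = -⅓ ≈ -0.33333
Z(a, Y) = Y + a
H(P) = 3 - √P/3 (H(P) = 3 + (-3*√P)/9 = 3 - √P/3)
1356*H(Z(5, g)) = 1356*(3 - √(-⅓ + 5)/3) = 1356*(3 - √42/9) = 4068 - 452*√42/3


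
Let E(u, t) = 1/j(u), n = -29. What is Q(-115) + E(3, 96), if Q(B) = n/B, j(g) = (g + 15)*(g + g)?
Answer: 3247/12420 ≈ 0.26143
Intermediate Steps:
j(g) = 2*g*(15 + g) (j(g) = (15 + g)*(2*g) = 2*g*(15 + g))
Q(B) = -29/B
E(u, t) = 1/(2*u*(15 + u))
Q(-115) + E(3, 96) = -29/(-115) + (1/2)/(3*(15 + 3)) = -29*(-1/115) + (1/2)*(1/3)/18 = 29/115 + (1/2)*(1/3)*(1/18) = 29/115 + 1/108 = 3247/12420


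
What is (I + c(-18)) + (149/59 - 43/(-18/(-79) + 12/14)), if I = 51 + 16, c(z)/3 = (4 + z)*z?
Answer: 27820639/35400 ≈ 785.89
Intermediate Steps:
c(z) = 3*z*(4 + z) (c(z) = 3*((4 + z)*z) = 3*(z*(4 + z)) = 3*z*(4 + z))
I = 67
(I + c(-18)) + (149/59 - 43/(-18/(-79) + 12/14)) = (67 + 3*(-18)*(4 - 18)) + (149/59 - 43/(-18/(-79) + 12/14)) = (67 + 3*(-18)*(-14)) + (149*(1/59) - 43/(-18*(-1/79) + 12*(1/14))) = (67 + 756) + (149/59 - 43/(18/79 + 6/7)) = 823 + (149/59 - 43/600/553) = 823 + (149/59 - 43*553/600) = 823 + (149/59 - 23779/600) = 823 - 1313561/35400 = 27820639/35400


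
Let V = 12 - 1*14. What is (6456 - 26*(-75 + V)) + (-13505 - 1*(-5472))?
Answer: 425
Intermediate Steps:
V = -2 (V = 12 - 14 = -2)
(6456 - 26*(-75 + V)) + (-13505 - 1*(-5472)) = (6456 - 26*(-75 - 2)) + (-13505 - 1*(-5472)) = (6456 - 26*(-77)) + (-13505 + 5472) = (6456 + 2002) - 8033 = 8458 - 8033 = 425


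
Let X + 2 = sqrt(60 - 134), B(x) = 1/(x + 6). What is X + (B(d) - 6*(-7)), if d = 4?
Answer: 401/10 + I*sqrt(74) ≈ 40.1 + 8.6023*I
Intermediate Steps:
B(x) = 1/(6 + x)
X = -2 + I*sqrt(74) (X = -2 + sqrt(60 - 134) = -2 + sqrt(-74) = -2 + I*sqrt(74) ≈ -2.0 + 8.6023*I)
X + (B(d) - 6*(-7)) = (-2 + I*sqrt(74)) + (1/(6 + 4) - 6*(-7)) = (-2 + I*sqrt(74)) + (1/10 + 42) = (-2 + I*sqrt(74)) + 421/10 = 401/10 + I*sqrt(74)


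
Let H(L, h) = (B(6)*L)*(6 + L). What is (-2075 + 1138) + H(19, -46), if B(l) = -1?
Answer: -1412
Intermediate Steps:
H(L, h) = -L*(6 + L) (H(L, h) = (-L)*(6 + L) = -L*(6 + L))
(-2075 + 1138) + H(19, -46) = (-2075 + 1138) - 1*19*(6 + 19) = -937 - 1*19*25 = -937 - 475 = -1412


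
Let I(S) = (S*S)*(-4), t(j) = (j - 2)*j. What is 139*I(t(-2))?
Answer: -35584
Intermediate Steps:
t(j) = j*(-2 + j) (t(j) = (-2 + j)*j = j*(-2 + j))
I(S) = -4*S² (I(S) = S²*(-4) = -4*S²)
139*I(t(-2)) = 139*(-4*4*(-2 - 2)²) = 139*(-4*(-2*(-4))²) = 139*(-4*8²) = 139*(-4*64) = 139*(-256) = -35584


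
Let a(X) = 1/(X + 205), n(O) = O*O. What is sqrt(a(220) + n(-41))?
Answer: sqrt(12145242)/85 ≈ 41.000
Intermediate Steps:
n(O) = O**2
a(X) = 1/(205 + X)
sqrt(a(220) + n(-41)) = sqrt(1/(205 + 220) + (-41)**2) = sqrt(1/425 + 1681) = sqrt(714426/425) = sqrt(12145242)/85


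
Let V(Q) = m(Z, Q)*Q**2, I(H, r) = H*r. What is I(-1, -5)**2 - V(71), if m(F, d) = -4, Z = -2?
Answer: 20189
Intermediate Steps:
V(Q) = -4*Q**2
I(-1, -5)**2 - V(71) = (-1*(-5))**2 - (-4)*71**2 = 5**2 - (-4)*5041 = 25 - 1*(-20164) = 25 + 20164 = 20189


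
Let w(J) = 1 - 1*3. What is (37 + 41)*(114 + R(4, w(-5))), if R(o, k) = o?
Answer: 9204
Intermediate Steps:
w(J) = -2 (w(J) = 1 - 3 = -2)
(37 + 41)*(114 + R(4, w(-5))) = (37 + 41)*(114 + 4) = 78*118 = 9204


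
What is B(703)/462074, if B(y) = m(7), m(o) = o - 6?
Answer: 1/462074 ≈ 2.1642e-6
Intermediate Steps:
m(o) = -6 + o
B(y) = 1 (B(y) = -6 + 7 = 1)
B(703)/462074 = 1/462074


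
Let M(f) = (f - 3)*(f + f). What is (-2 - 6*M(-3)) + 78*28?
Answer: 1966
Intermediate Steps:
M(f) = 2*f*(-3 + f) (M(f) = (-3 + f)*(2*f) = 2*f*(-3 + f))
(-2 - 6*M(-3)) + 78*28 = (-2 - 12*(-3)*(-3 - 3)) + 78*28 = (-2 - 12*(-3)*(-6)) + 2184 = (-2 - 6*36) + 2184 = (-2 - 216) + 2184 = -218 + 2184 = 1966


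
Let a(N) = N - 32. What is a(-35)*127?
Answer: -8509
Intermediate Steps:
a(N) = -32 + N
a(-35)*127 = (-32 - 35)*127 = -67*127 = -8509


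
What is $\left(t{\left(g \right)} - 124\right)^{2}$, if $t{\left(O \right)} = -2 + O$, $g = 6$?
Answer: $14400$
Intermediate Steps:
$\left(t{\left(g \right)} - 124\right)^{2} = \left(\left(-2 + 6\right) - 124\right)^{2} = \left(4 - 124\right)^{2} = \left(-120\right)^{2} = 14400$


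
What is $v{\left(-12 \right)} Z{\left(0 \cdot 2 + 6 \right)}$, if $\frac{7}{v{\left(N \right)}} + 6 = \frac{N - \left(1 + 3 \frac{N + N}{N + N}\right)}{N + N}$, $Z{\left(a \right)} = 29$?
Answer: $- \frac{609}{16} \approx -38.063$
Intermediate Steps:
$v{\left(N \right)} = \frac{7}{-6 + \frac{-4 + N}{2 N}}$ ($v{\left(N \right)} = \frac{7}{-6 + \frac{N - \left(1 + 3 \frac{N + N}{N + N}\right)}{N + N}} = \frac{7}{-6 + \frac{N - \left(1 + 3 \frac{2 N}{2 N}\right)}{2 N}} = \frac{7}{-6 + \left(N - \left(1 + 3 \cdot 2 N \frac{1}{2 N}\right)\right) \frac{1}{2 N}} = \frac{7}{-6 + \left(N - 4\right) \frac{1}{2 N}} = \frac{7}{-6 + \left(-4 + N\right) \frac{1}{2 N}} = \frac{7}{-6 + \frac{-4 + N}{2 N}}$)
$v{\left(-12 \right)} Z{\left(0 \cdot 2 + 6 \right)} = \left(-14\right) \left(-12\right) \frac{1}{4 + 11 \left(-12\right)} 29 = \left(-14\right) \left(-12\right) \frac{1}{4 - 132} \cdot 29 = \left(-14\right) \left(-12\right) \frac{1}{-128} \cdot 29 = \left(-14\right) \left(-12\right) \left(- \frac{1}{128}\right) 29 = \left(- \frac{21}{16}\right) 29 = - \frac{609}{16}$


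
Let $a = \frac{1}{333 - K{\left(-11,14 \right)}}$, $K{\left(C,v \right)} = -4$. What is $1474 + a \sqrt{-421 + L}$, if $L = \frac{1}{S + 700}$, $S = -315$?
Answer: $1474 + \frac{2 i \sqrt{15600585}}{129745} \approx 1474.0 + 0.060885 i$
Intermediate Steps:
$L = \frac{1}{385}$ ($L = \frac{1}{-315 + 700} = \frac{1}{385} \approx 0.0025974$)
$a = \frac{1}{337}$ ($a = \frac{1}{333 - -4} = \frac{1}{333 + 4} = \frac{1}{337} \approx 0.0029674$)
$1474 + a \sqrt{-421 + L} = 1474 + \frac{\sqrt{-421 + \frac{1}{385}}}{337} = 1474 + \frac{\sqrt{- \frac{162084}{385}}}{337} = 1474 + \frac{\frac{2}{385} i \sqrt{15600585}}{337} = 1474 + \frac{2 i \sqrt{15600585}}{129745}$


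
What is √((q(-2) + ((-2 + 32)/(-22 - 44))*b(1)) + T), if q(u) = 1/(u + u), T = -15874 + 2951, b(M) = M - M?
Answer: I*√51693/2 ≈ 113.68*I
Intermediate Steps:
b(M) = 0
T = -12923
q(u) = 1/(2*u)
√((q(-2) + ((-2 + 32)/(-22 - 44))*b(1)) + T) = √(((½)/(-2) + ((-2 + 32)/(-22 - 44))*0) - 12923) = √(((½)*(-½) + (30/(-66))*0) - 12923) = √((-¼ + (30*(-1/66))*0) - 12923) = √((-¼ - 5/11*0) - 12923) = √((-¼ + 0) - 12923) = √(-¼ - 12923) = √(-51693/4) = I*√51693/2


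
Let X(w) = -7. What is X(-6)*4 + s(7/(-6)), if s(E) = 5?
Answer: -23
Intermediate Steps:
X(-6)*4 + s(7/(-6)) = -7*4 + 5 = -28 + 5 = -23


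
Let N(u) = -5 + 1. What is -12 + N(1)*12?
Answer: -60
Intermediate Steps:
N(u) = -4
-12 + N(1)*12 = -12 - 4*12 = -12 - 48 = -60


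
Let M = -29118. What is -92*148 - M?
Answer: 15502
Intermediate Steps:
-92*148 - M = -92*148 - 1*(-29118) = -13616 + 29118 = 15502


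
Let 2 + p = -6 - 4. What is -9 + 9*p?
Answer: -117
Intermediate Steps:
p = -12 (p = -2 + (-6 - 4) = -2 - 10 = -12)
-9 + 9*p = -9 + 9*(-12) = -9 - 108 = -117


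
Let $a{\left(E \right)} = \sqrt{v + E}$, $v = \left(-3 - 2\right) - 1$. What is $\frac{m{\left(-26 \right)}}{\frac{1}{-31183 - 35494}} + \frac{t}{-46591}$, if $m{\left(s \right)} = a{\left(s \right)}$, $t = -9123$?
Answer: $\frac{9123}{46591} - 266708 i \sqrt{2} \approx 0.19581 - 3.7718 \cdot 10^{5} i$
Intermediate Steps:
$v = -6$ ($v = -5 - 1 = -6$)
$a{\left(E \right)} = \sqrt{-6 + E}$
$m{\left(s \right)} = \sqrt{-6 + s}$
$\frac{m{\left(-26 \right)}}{\frac{1}{-31183 - 35494}} + \frac{t}{-46591} = \frac{\sqrt{-6 - 26}}{\frac{1}{-31183 - 35494}} - \frac{9123}{-46591} = \frac{\sqrt{-32}}{\frac{1}{-66677}} - - \frac{9123}{46591} = \frac{4 i \sqrt{2}}{- \frac{1}{66677}} + \frac{9123}{46591} = 4 i \sqrt{2} \left(-66677\right) + \frac{9123}{46591} = - 266708 i \sqrt{2} + \frac{9123}{46591} = \frac{9123}{46591} - 266708 i \sqrt{2}$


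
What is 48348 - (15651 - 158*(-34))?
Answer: 27325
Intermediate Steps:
48348 - (15651 - 158*(-34)) = 48348 - (15651 + 5372) = 48348 - 1*21023 = 48348 - 21023 = 27325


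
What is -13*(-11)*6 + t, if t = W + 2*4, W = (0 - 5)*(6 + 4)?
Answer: 816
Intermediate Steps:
W = -50 (W = -5*10 = -50)
t = -42 (t = -50 + 2*4 = -50 + 8 = -42)
-13*(-11)*6 + t = -13*(-11)*6 - 42 = 143*6 - 42 = 858 - 42 = 816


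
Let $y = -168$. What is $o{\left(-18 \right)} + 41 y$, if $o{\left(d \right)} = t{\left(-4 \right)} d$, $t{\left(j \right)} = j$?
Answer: $-6816$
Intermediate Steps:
$o{\left(d \right)} = - 4 d$
$o{\left(-18 \right)} + 41 y = \left(-4\right) \left(-18\right) + 41 \left(-168\right) = 72 - 6888 = -6816$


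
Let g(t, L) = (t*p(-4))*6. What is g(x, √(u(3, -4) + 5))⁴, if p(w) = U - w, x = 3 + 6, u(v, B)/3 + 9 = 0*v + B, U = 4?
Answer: 34828517376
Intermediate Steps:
u(v, B) = -27 + 3*B (u(v, B) = -27 + 3*(0*v + B) = -27 + 3*(0 + B) = -27 + 3*B)
x = 9
p(w) = 4 - w
g(t, L) = 48*t (g(t, L) = (t*(4 - 1*(-4)))*6 = (t*(4 + 4))*6 = (t*8)*6 = (8*t)*6 = 48*t)
g(x, √(u(3, -4) + 5))⁴ = (48*9)⁴ = 432⁴ = 34828517376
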